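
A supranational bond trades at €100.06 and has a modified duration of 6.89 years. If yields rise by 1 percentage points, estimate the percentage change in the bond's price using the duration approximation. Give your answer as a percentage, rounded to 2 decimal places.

-6.89%

Duration approximation: ΔP/P ≈ -D_mod · Δy = -6.89 × (+0.01) = -0.068900.
As a percentage: -6.8900%.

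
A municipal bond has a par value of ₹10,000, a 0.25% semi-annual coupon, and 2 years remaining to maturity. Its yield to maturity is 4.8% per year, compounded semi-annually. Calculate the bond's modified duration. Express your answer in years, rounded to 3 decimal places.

Periodic yield y = 0.024. First find Macaulay duration:
  t   CF        PV=CF/(1+0.024)^t    t·PV
  1        12.50        12.2070        12.2070
  2        12.50        11.9209        23.8419
  3        12.50        11.6415        34.9246
  4    10,012.50     9,106.3157    36,425.2628
  Σ                  9,142.0852    36,496.2363
P = 9,142.0852; Macaulay duration = 36,496.2363 / 9,142.0852 = 3.99211 half-year periods = 1.99606 years.
Modified duration = D_Mac / (1 + y) = 1.99606 / 1.024 = 1.94927 years.

1.949 years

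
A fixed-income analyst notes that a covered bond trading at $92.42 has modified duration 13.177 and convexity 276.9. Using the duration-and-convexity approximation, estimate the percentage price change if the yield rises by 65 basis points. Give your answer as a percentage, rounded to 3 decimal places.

-7.980%

Duration effect: -D_mod·Δy = -13.177 × (+0.0065) = -0.0856505
Convexity effect: ½·C·(Δy)² = 0.5 × 276.9 × (0.0065)² = +0.0058495125
ΔP/P ≈ -0.0856505 + 0.0058495125 = -0.0798009875
= -7.98009875%.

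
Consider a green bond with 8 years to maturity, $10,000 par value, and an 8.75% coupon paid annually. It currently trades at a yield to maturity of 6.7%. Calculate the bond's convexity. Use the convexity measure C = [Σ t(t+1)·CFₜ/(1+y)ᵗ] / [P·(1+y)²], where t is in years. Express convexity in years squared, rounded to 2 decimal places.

44.51

With y = 0.067:
  t   CF        PV=CF/(1+0.067)^t    t·PV        t(t+1)·PV
  1       875.00       820.0562       820.0562       1,640.1125
  2       875.00       768.5625     1,537.1251       4,611.3753
  3       875.00       720.3023     2,160.9069       8,643.6275
  4       875.00       675.0724     2,700.2897      13,501.4487
  5       875.00       632.6827     3,163.4135      18,980.4809
  6       875.00       592.9547     3,557.7284      24,904.0986
  7       875.00       555.7214     3,890.0498      31,120.3981
  8    10,875.00     6,473.1238    51,784.9901     466,064.9105
  Σ                 11,238.4761    69,614.5596     569,466.4520
P = 11,238.4761.
Convexity = Σ t(t+1)·PV / [P·(1+y)²] = 569,466.4520 / (11,238.4761 × 1.138489) = 44.50736.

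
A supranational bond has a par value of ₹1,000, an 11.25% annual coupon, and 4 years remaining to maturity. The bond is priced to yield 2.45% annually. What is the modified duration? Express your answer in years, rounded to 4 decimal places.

Periodic yield y = 0.0245. First find Macaulay duration:
  t   CF        PV=CF/(1+0.0245)^t    t·PV
  1       112.50       109.8097       109.8097
  2       112.50       107.1837       214.3673
  3       112.50       104.6205       313.8614
  4     1,112.50     1,009.8391     4,039.3563
  Σ                  1,331.4529     4,677.3947
P = 1,331.4529; Macaulay duration = 4,677.3947 / 1,331.4529 = 3.51300 years.
Modified duration = D_Mac / (1 + y) = 3.51300 / 1.0245 = 3.42899 years.

3.4290 years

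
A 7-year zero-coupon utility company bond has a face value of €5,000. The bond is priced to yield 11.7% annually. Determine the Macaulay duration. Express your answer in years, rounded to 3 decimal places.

7.000 years

A zero-coupon bond has a single cash flow at maturity, so its Macaulay duration equals its maturity: 7 years.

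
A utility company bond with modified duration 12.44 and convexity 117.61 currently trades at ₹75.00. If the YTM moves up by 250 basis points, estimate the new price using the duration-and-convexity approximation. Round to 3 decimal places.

₹54.431

Duration effect: -D_mod·Δy = -12.44 × (+0.025) = -0.311000
Convexity effect: ½·C·(Δy)² = 0.5 × 117.61 × (0.025)² = +0.036753125
ΔP/P ≈ -0.311000 + 0.036753125 = -0.274246875
New price ≈ 75.00 × (1 - 0.274246875) = 54.431484375.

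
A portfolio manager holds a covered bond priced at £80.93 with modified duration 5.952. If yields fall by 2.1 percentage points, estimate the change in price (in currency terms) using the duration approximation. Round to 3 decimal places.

Duration approximation: ΔP/P ≈ -D_mod · Δy = -5.952 × (-0.021) = +0.124992.
ΔP ≈ 80.93 × (+0.124992) = +10.11560256.

+£10.116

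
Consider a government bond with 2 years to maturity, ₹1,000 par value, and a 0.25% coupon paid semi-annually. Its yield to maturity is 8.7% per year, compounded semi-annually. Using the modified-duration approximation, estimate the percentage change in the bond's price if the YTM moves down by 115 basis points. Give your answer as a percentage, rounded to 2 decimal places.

+2.20%

Periodic yield y = 0.0435. Modified duration first:
  t   CF        PV=CF/(1+0.0435)^t    t·PV
  1         1.25         1.1979         1.1979
  2         1.25         1.1480         2.2959
  3         1.25         1.1001         3.3003
  4     1,001.25       844.4476     3,377.7905
  Σ                    847.8936     3,384.5846
P = 847.8936; D_Mac = 3.99176 half-year periods = 1.99588 yrs; D_mod = 1.99588/(1+0.0435) = 1.91268 yrs.
ΔP/P ≈ -D_mod · Δy = -1.91268 × (-0.0115) = +0.021996 = +2.1996%.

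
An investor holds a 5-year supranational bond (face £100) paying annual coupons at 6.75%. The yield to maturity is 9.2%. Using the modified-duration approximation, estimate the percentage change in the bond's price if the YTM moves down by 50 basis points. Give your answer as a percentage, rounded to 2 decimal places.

+2.00%

Periodic yield y = 0.092. Modified duration first:
  t   CF        PV=CF/(1+0.092)^t    t·PV
  1         6.75         6.1813         6.1813
  2         6.75         5.6605        11.3211
  3         6.75         5.1837        15.5510
  4         6.75         4.7469        18.9877
  5       106.75        68.7471       343.7357
  Σ                     90.5196       395.7769
P = 90.5196; D_Mac = 4.37228 yrs; D_mod = 4.37228/(1+0.092) = 4.00392 yrs.
ΔP/P ≈ -D_mod · Δy = -4.00392 × (-0.005) = +0.020020 = +2.0020%.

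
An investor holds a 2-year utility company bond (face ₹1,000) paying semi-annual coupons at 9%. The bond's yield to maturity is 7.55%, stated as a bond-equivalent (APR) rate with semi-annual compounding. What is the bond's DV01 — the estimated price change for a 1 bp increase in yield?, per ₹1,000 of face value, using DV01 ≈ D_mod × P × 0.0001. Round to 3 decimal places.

₹0.186

Periodic yield y = 0.03775.
  t   CF        PV=CF/(1+0.03775)^t    t·PV
  1        45.00        43.3630        43.3630
  2        45.00        41.7856        83.5713
  3        45.00        40.2656       120.7968
  4     1,045.00       901.0426     3,604.1704
  Σ                  1,026.4569     3,851.9015
P = 1,026.4569; D_Mac = 3.75262 half-year periods = 1.87631 yrs; D_mod = 1.80806 yrs.
DV01 ≈ 1.80806 × 1,026.4569 × 0.0001 = 0.185589.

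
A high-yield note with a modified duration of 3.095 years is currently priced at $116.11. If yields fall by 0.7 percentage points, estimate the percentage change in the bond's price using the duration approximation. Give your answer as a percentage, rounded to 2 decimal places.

Duration approximation: ΔP/P ≈ -D_mod · Δy = -3.095 × (-0.007) = +0.021665.
As a percentage: +2.1665%.

+2.17%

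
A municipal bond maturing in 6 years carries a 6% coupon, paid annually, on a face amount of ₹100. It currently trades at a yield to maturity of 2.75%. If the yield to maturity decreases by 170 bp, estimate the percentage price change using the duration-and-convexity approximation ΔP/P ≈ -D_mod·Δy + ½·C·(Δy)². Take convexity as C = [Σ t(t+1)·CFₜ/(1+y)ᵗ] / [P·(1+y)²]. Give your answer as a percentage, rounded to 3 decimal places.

+9.223%

With y = 0.0275:
  t   CF        PV=CF/(1+0.0275)^t    t·PV        t(t+1)·PV
  1         6.00         5.8394         5.8394          11.6788
  2         6.00         5.6831        11.3663          34.0988
  3         6.00         5.5310        16.5931          66.3723
  4         6.00         5.3830        21.5320         107.6599
  5         6.00         5.2389        26.1946         157.1677
  6       106.00        90.0772       540.4632       3,783.2424
  Σ                    117.7527       621.9886       4,160.2200
P = 117.7527; D_Mac = 5.28216 yrs; D_mod = 5.14079 yrs; C = 33.46430.
Duration effect: -5.14079 × (-0.017) = +0.087393
Convexity effect: 0.5 × 33.46430 × (-0.017)² = +0.0048356
ΔP/P ≈ +0.087393 + 0.0048356 = +0.092229 = +9.2229%.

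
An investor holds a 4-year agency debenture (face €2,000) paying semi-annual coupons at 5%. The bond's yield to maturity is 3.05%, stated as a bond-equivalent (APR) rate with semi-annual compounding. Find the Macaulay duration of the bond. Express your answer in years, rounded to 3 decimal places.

3.688 years

Periodic yield y = 0.01525. Discount each cash flow and weight by its period:
  t   CF        PV=CF/(1+0.01525)^t    t·PV
  1        50.00        49.2490        49.2490
  2        50.00        48.5092        97.0184
  3        50.00        47.7805       143.3416
  4        50.00        47.0628       188.2513
  5        50.00        46.3559       231.7795
  6        50.00        45.6596       273.9575
  7        50.00        44.9737       314.8162
  8     2,050.00     1,816.2259    14,529.8076
  Σ                  2,145.8167    15,828.2211
Price P = Σ PV = 2,145.8167.
Macaulay duration = Σ(t·PV) / P = 15,828.2211 / 2,145.8167 = 7.37632 half-year periods.
In years: 7.37632 / 2 = 3.68816 years.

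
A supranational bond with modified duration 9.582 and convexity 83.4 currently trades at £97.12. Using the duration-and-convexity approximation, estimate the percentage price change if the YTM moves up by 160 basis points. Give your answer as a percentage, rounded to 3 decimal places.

Duration effect: -D_mod·Δy = -9.582 × (+0.016) = -0.153312
Convexity effect: ½·C·(Δy)² = 0.5 × 83.4 × (0.016)² = +0.0106752
ΔP/P ≈ -0.153312 + 0.0106752 = -0.1426368
= -14.26368%.

-14.264%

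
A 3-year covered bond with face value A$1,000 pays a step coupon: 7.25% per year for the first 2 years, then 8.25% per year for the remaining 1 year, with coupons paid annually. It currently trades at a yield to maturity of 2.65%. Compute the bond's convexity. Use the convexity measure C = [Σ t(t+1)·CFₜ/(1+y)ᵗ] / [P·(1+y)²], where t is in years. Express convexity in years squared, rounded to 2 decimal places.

With y = 0.0265:
  t   CF        PV=CF/(1+0.0265)^t    t·PV        t(t+1)·PV
  1        72.50        70.6283        70.6283         141.2567
  2        72.50        68.8050       137.6100         412.8301
  3     1,082.50     1,000.8086     3,002.4259      12,009.7036
  Σ                  1,140.2420     3,210.6643      12,563.7904
P = 1,140.2420.
Convexity = Σ t(t+1)·PV / [P·(1+y)²] = 12,563.7904 / (1,140.2420 × 1.053702) = 10.45697.

10.46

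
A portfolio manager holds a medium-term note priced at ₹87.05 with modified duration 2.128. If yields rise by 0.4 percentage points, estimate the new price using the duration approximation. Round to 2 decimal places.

₹86.31

Duration approximation: ΔP/P ≈ -D_mod · Δy = -2.128 × (+0.004) = -0.008512.
New price ≈ 87.05 × (1 - 0.008512) = 86.3090304.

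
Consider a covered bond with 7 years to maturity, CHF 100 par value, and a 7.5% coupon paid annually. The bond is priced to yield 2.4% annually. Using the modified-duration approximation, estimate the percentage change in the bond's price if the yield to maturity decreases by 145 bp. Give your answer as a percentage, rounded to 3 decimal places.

Periodic yield y = 0.024. Modified duration first:
  t   CF        PV=CF/(1+0.024)^t    t·PV
  1         7.50         7.3242         7.3242
  2         7.50         7.1526        14.3051
  3         7.50         6.9849        20.9548
  4         7.50         6.8212        27.2848
  5         7.50         6.6613        33.3067
  6         7.50         6.5052        39.0313
  7       107.50        91.0560       637.3923
  Σ                    132.5055       779.5992
P = 132.5055; D_Mac = 5.88352 yrs; D_mod = 5.88352/(1+0.024) = 5.74563 yrs.
ΔP/P ≈ -D_mod · Δy = -5.74563 × (-0.0145) = +0.083312 = +8.3312%.

+8.331%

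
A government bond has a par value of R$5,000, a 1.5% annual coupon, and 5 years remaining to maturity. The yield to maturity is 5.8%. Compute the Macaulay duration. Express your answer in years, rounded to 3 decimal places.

4.836 years

Periodic yield y = 0.058. Discount each cash flow and weight by its year:
  t   CF        PV=CF/(1+0.058)^t    t·PV
  1        75.00        70.8885        70.8885
  2        75.00        67.0023       134.0047
  3        75.00        63.3292       189.9877
  4        75.00        59.8575       239.4300
  5     5,075.00     3,828.3154    19,141.5769
  Σ                  4,089.3929    19,775.8878
Price P = Σ PV = 4,089.3929.
Macaulay duration = Σ(t·PV) / P = 19,775.8878 / 4,089.3929 = 4.83590 years.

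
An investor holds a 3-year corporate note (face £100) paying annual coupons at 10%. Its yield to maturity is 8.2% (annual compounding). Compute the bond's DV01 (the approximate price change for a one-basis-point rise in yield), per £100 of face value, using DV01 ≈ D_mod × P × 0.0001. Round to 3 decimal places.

Periodic yield y = 0.082.
  t   CF        PV=CF/(1+0.082)^t    t·PV
  1        10.00         9.2421         9.2421
  2        10.00         8.5417        17.0834
  3       110.00        86.8382       260.5147
  Σ                    104.6221       286.8402
P = 104.6221; D_Mac = 2.74168 yrs; D_mod = 2.53390 yrs.
DV01 ≈ 2.53390 × 104.6221 × 0.0001 = 0.026510.

£0.027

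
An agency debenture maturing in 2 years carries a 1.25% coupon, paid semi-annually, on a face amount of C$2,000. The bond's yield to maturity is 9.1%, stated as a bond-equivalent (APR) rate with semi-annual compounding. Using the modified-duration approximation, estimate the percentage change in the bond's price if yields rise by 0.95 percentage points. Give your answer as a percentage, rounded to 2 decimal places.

Periodic yield y = 0.0455. Modified duration first:
  t   CF        PV=CF/(1+0.0455)^t    t·PV
  1        12.50        11.9560        11.9560
  2        12.50        11.4357        22.8714
  3        12.50        10.9380        32.8140
  4     2,012.50     1,684.3787     6,737.5148
  Σ                  1,718.7084     6,805.1562
P = 1,718.7084; D_Mac = 3.95946 half-year periods = 1.97973 yrs; D_mod = 1.97973/(1+0.0455) = 1.89357 yrs.
ΔP/P ≈ -D_mod · Δy = -1.89357 × (+0.0095) = -0.017989 = -1.7989%.

-1.80%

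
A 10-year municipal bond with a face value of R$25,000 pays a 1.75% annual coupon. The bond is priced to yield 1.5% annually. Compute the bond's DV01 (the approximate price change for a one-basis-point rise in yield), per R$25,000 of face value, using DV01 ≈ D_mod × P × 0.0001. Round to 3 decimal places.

Periodic yield y = 0.015.
  t   CF        PV=CF/(1+0.015)^t    t·PV
  1       437.50       431.0345       431.0345
  2       437.50       424.6645       849.3290
  3       437.50       418.3887     1,255.1661
  4       437.50       412.2056     1,648.8224
  5       437.50       406.1139     2,030.5695
  6       437.50       400.1122     2,400.6733
  7       437.50       394.1992     2,759.3945
  8       437.50       388.3736     3,106.9889
  9       437.50       382.6341     3,443.7069
  10   25,437.50    21,918.6602   219,186.6021
  Σ                 25,576.3865   237,112.2872
P = 25,576.3865; D_Mac = 9.27075 yrs; D_mod = 9.13374 yrs.
DV01 ≈ 9.13374 × 25,576.3865 × 0.0001 = 23.360816.

R$23.361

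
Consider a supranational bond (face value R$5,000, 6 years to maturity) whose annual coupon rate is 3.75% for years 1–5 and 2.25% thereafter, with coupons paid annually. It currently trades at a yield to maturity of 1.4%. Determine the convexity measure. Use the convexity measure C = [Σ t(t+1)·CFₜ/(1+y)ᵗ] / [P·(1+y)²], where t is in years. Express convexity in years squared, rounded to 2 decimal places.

36.45

With y = 0.014:
  t   CF        PV=CF/(1+0.014)^t    t·PV        t(t+1)·PV
  1       187.50       184.9112       184.9112         369.8225
  2       187.50       182.3582       364.7165       1,094.1494
  3       187.50       179.8405       539.5214       2,158.0855
  4       187.50       177.3575       709.4298       3,547.1491
  5       187.50       174.9087       874.5437       5,247.2620
  6     5,112.50     4,703.3315    28,219.9891     197,539.9236
  Σ                  5,602.7076    30,893.1117     209,956.3921
P = 5,602.7076.
Convexity = Σ t(t+1)·PV / [P·(1+y)²] = 209,956.3921 / (5,602.7076 × 1.028196) = 36.44645.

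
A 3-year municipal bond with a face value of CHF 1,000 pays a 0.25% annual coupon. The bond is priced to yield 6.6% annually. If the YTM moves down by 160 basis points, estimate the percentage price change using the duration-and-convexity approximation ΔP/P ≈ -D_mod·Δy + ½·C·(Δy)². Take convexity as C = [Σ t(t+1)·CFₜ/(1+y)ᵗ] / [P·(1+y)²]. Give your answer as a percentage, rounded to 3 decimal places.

With y = 0.066:
  t   CF        PV=CF/(1+0.066)^t    t·PV        t(t+1)·PV
  1         2.50         2.3452         2.3452           4.6904
  2         2.50         2.2000         4.4000          13.2001
  3     1,002.50       827.5853     2,482.7559       9,931.0236
  Σ                    832.1305     2,489.5011       9,948.9141
P = 832.1305; D_Mac = 2.99172 yrs; D_mod = 2.80649 yrs; C = 10.52131.
Duration effect: -2.80649 × (-0.016) = +0.044904
Convexity effect: 0.5 × 10.52131 × (-0.016)² = +0.0013467
ΔP/P ≈ +0.044904 + 0.0013467 = +0.046251 = +4.6251%.

+4.625%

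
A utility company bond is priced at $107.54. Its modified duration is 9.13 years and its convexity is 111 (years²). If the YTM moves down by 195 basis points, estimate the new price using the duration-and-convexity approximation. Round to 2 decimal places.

$128.96

Duration effect: -D_mod·Δy = -9.13 × (-0.0195) = +0.178035
Convexity effect: ½·C·(Δy)² = 0.5 × 111 × (-0.0195)² = +0.021103875
ΔP/P ≈ +0.178035 + 0.021103875 = +0.199138875
New price ≈ 107.54 × (1 + 0.199138875) = 128.9553946175.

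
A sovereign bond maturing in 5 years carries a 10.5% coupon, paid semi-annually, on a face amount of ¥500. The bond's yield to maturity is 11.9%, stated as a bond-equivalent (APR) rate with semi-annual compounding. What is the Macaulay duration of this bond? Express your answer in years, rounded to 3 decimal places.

3.984 years

Periodic yield y = 0.0595. Discount each cash flow and weight by its period:
  t   CF        PV=CF/(1+0.0595)^t    t·PV
  1        26.25        24.7758        24.7758
  2        26.25        23.3845        46.7689
  3        26.25        22.0712        66.2137
  4        26.25        20.8317        83.3269
  5        26.25        19.6619        98.3093
  6        26.25        18.5577       111.3460
  7        26.25        17.5155       122.6085
  8        26.25        16.5319       132.2548
  9        26.25        15.6035       140.4311
  10      526.25       295.2450     2,952.4496
  Σ                    474.1786     3,778.4848
Price P = Σ PV = 474.1786.
Macaulay duration = Σ(t·PV) / P = 3,778.4848 / 474.1786 = 7.96848 half-year periods.
In years: 7.96848 / 2 = 3.98424 years.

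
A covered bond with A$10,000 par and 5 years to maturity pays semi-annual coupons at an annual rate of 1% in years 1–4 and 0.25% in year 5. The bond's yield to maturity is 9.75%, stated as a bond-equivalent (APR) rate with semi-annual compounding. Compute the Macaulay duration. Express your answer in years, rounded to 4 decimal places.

Periodic yield y = 0.04875. Discount each cash flow and weight by its period:
  t   CF        PV=CF/(1+0.04875)^t    t·PV
  1        50.00        47.6758        47.6758
  2        50.00        45.4596        90.9193
  3        50.00        43.3465       130.0395
  4        50.00        41.3316       165.3264
  5        50.00        39.4103       197.0517
  6        50.00        37.5784       225.4703
  7        50.00        35.8316       250.8212
  8        50.00        34.1660       273.3280
  9        12.50         8.1445        73.3001
  10   10,012.50     6,220.4641    62,204.6414
  Σ                  6,553.4085    63,658.5737
Price P = Σ PV = 6,553.4085.
Macaulay duration = Σ(t·PV) / P = 63,658.5737 / 6,553.4085 = 9.71381 half-year periods.
In years: 9.71381 / 2 = 4.85691 years.

4.8569 years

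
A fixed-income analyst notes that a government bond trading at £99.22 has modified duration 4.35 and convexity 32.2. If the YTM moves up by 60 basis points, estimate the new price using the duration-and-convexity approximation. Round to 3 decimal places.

£96.688

Duration effect: -D_mod·Δy = -4.35 × (+0.006) = -0.026100
Convexity effect: ½·C·(Δy)² = 0.5 × 32.2 × (0.006)² = +0.0005796
ΔP/P ≈ -0.026100 + 0.0005796 = -0.0255204
New price ≈ 99.22 × (1 - 0.0255204) = 96.687865912.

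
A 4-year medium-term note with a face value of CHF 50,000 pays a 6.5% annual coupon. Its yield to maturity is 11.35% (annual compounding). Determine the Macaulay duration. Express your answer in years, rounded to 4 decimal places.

Periodic yield y = 0.1135. Discount each cash flow and weight by its year:
  t   CF        PV=CF/(1+0.1135)^t    t·PV
  1     3,250.00     2,918.7247     2,918.7247
  2     3,250.00     2,621.2167     5,242.4333
  3     3,250.00     2,354.0338     7,062.1014
  4    53,250.00    34,638.4721   138,553.8883
  Σ                 42,532.4473   153,777.1477
Price P = Σ PV = 42,532.4473.
Macaulay duration = Σ(t·PV) / P = 153,777.1477 / 42,532.4473 = 3.61553 years.

3.6155 years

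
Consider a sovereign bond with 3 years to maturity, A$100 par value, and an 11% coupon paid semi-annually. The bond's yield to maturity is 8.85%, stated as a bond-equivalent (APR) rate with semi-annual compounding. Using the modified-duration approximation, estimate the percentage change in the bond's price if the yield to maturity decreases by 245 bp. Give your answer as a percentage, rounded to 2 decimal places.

Periodic yield y = 0.04425. Modified duration first:
  t   CF        PV=CF/(1+0.04425)^t    t·PV
  1         5.50         5.2669         5.2669
  2         5.50         5.0438        10.0875
  3         5.50         4.8300        14.4901
  4         5.50         4.6254        18.5014
  5         5.50         4.4294        22.1468
  6       105.50        81.3627       488.1764
  Σ                    105.5582       558.6691
P = 105.5582; D_Mac = 5.29252 half-year periods = 2.64626 yrs; D_mod = 2.64626/(1+0.04425) = 2.53413 yrs.
ΔP/P ≈ -D_mod · Δy = -2.53413 × (-0.0245) = +0.062086 = +6.2086%.

+6.21%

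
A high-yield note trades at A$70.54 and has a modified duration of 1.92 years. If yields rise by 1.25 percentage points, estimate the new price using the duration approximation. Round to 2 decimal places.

A$68.85

Duration approximation: ΔP/P ≈ -D_mod · Δy = -1.92 × (+0.0125) = -0.024000.
New price ≈ 70.54 × (1 - 0.024000) = 68.84704.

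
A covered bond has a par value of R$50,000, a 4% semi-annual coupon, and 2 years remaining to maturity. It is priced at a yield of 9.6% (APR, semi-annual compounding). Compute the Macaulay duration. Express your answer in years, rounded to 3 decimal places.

1.938 years

Periodic yield y = 0.048. Discount each cash flow and weight by its period:
  t   CF        PV=CF/(1+0.048)^t    t·PV
  1     1,000.00       954.1985       954.1985
  2     1,000.00       910.4947     1,820.9895
  3     1,000.00       868.7927     2,606.3780
  4    51,000.00    42,279.0330   169,116.1320
  Σ                 45,012.5189   174,497.6979
Price P = Σ PV = 45,012.5189.
Macaulay duration = Σ(t·PV) / P = 174,497.6979 / 45,012.5189 = 3.87665 half-year periods.
In years: 3.87665 / 2 = 1.93832 years.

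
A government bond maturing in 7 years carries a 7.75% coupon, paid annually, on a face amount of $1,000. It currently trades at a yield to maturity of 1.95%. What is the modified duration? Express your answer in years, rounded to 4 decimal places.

5.7638 years

Periodic yield y = 0.0195. First find Macaulay duration:
  t   CF        PV=CF/(1+0.0195)^t    t·PV
  1        77.50        76.0177        76.0177
  2        77.50        74.5637       149.1273
  3        77.50        73.1375       219.4125
  4        77.50        71.7386       286.9543
  5        77.50        70.3664       351.8322
  6        77.50        69.0205       414.1232
  7     1,077.50       941.2536     6,588.7755
  Σ                  1,376.0980     8,086.2426
P = 1,376.0980; Macaulay duration = 8,086.2426 / 1,376.0980 = 5.87621 years.
Modified duration = D_Mac / (1 + y) = 5.87621 / 1.0195 = 5.76382 years.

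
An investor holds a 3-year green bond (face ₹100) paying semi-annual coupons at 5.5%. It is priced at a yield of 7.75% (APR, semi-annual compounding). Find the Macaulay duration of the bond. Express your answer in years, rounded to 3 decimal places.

Periodic yield y = 0.03875. Discount each cash flow and weight by its period:
  t   CF        PV=CF/(1+0.03875)^t    t·PV
  1         2.75         2.6474         2.6474
  2         2.75         2.5487         5.0973
  3         2.75         2.4536         7.3607
  4         2.75         2.3620         9.4482
  5         2.75         2.2739        11.3697
  6       102.75        81.7929       490.7574
  Σ                     94.0785       526.6807
Price P = Σ PV = 94.0785.
Macaulay duration = Σ(t·PV) / P = 526.6807 / 94.0785 = 5.59831 half-year periods.
In years: 5.59831 / 2 = 2.79915 years.

2.799 years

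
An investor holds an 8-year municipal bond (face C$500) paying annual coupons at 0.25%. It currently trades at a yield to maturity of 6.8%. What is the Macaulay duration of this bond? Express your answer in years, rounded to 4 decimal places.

7.9045 years

Periodic yield y = 0.068. Discount each cash flow and weight by its year:
  t   CF        PV=CF/(1+0.068)^t    t·PV
  1         1.25         1.1704         1.1704
  2         1.25         1.0959         2.1918
  3         1.25         1.0261         3.0783
  4         1.25         0.9608         3.8431
  5         1.25         0.8996         4.4980
  6         1.25         0.8423         5.0540
  7         1.25         0.7887         5.5209
  8       501.25       296.1313     2,369.0507
  Σ                    302.9152     2,394.4073
Price P = Σ PV = 302.9152.
Macaulay duration = Σ(t·PV) / P = 2,394.4073 / 302.9152 = 7.90455 years.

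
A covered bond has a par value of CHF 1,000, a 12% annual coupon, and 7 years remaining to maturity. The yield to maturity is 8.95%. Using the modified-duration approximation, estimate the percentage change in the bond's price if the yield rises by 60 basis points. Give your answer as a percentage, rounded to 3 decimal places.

Periodic yield y = 0.0895. Modified duration first:
  t   CF        PV=CF/(1+0.0895)^t    t·PV
  1       120.00       110.1423       110.1423
  2       120.00       101.0943       202.1887
  3       120.00        92.7897       278.3690
  4       120.00        85.1672       340.6688
  5       120.00        78.1709       390.8545
  6       120.00        71.7493       430.4960
  7     1,120.00       614.6493     4,302.5450
  Σ                  1,153.7629     6,055.2640
P = 1,153.7629; D_Mac = 5.24827 yrs; D_mod = 5.24827/(1+0.0895) = 4.81714 yrs.
ΔP/P ≈ -D_mod · Δy = -4.81714 × (+0.006) = -0.028903 = -2.8903%.

-2.890%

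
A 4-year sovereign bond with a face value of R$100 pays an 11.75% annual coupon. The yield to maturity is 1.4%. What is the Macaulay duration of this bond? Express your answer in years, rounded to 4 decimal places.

Periodic yield y = 0.014. Discount each cash flow and weight by its year:
  t   CF        PV=CF/(1+0.014)^t    t·PV
  1        11.75        11.5878        11.5878
  2        11.75        11.4278        22.8556
  3        11.75        11.2700        33.8100
  4       111.75       105.7050       422.8202
  Σ                    139.9906       491.0735
Price P = Σ PV = 139.9906.
Macaulay duration = Σ(t·PV) / P = 491.0735 / 139.9906 = 3.50790 years.

3.5079 years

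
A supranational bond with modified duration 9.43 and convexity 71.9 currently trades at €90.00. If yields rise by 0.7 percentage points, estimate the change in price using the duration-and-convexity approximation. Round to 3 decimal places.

Duration effect: -D_mod·Δy = -9.43 × (+0.007) = -0.066010
Convexity effect: ½·C·(Δy)² = 0.5 × 71.9 × (0.007)² = +0.00176155
ΔP/P ≈ -0.066010 + 0.00176155 = -0.06424845
ΔP ≈ 90.00 × (-0.06424845) = -5.7823605.

-€5.782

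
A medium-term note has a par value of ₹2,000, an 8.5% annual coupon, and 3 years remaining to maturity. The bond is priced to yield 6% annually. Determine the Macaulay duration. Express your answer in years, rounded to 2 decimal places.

2.78 years

Periodic yield y = 0.06. Discount each cash flow and weight by its year:
  t   CF        PV=CF/(1+0.06)^t    t·PV
  1       170.00       160.3774       160.3774
  2       170.00       151.2994       302.5988
  3     2,170.00     1,821.9738     5,465.9215
  Σ                  2,133.6506     5,928.8977
Price P = Σ PV = 2,133.6506.
Macaulay duration = Σ(t·PV) / P = 5,928.8977 / 2,133.6506 = 2.77876 years.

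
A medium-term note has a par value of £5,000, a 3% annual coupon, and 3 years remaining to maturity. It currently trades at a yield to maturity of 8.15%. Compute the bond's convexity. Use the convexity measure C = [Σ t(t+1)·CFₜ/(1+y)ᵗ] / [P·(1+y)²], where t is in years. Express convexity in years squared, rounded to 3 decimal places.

9.835

With y = 0.0815:
  t   CF        PV=CF/(1+0.0815)^t    t·PV        t(t+1)·PV
  1       150.00       138.6963       138.6963         277.3925
  2       150.00       128.2443       256.4887         769.4660
  3     5,150.00     4,071.2489    12,213.7468      48,854.9872
  Σ                  4,338.1895    12,608.9317      49,901.8458
P = 4,338.1895.
Convexity = Σ t(t+1)·PV / [P·(1+y)²] = 49,901.8458 / (4,338.1895 × 1.169642) = 9.83456.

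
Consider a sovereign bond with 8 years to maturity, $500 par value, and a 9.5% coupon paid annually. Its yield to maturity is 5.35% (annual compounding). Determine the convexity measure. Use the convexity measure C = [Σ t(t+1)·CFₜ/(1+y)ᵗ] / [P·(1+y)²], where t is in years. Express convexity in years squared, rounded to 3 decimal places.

45.590

With y = 0.0535:
  t   CF        PV=CF/(1+0.0535)^t    t·PV        t(t+1)·PV
  1        47.50        45.0878        45.0878          90.1756
  2        47.50        42.7981        85.5962         256.7886
  3        47.50        40.6247       121.8741         487.4962
  4        47.50        38.5616       154.2465         771.2327
  5        47.50        36.6034       183.0168       1,098.1007
  6        47.50        34.7445       208.4671       1,459.2700
  7        47.50        32.9801       230.8606       1,846.8850
  8       547.50       360.8343     2,886.6743      25,980.0690
  Σ                    632.2345     3,915.8235      31,990.0179
P = 632.2345.
Convexity = Σ t(t+1)·PV / [P·(1+y)²] = 31,990.0179 / (632.2345 × 1.109862) = 45.58975.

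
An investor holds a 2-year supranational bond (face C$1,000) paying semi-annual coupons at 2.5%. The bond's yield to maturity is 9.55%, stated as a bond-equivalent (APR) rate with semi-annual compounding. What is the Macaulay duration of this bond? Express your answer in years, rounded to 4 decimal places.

1.9603 years

Periodic yield y = 0.04775. Discount each cash flow and weight by its period:
  t   CF        PV=CF/(1+0.04775)^t    t·PV
  1        12.50        11.9303        11.9303
  2        12.50        11.3866        22.7732
  3        12.50        10.8677        32.6031
  4     1,012.50       840.1646     3,360.6582
  Σ                    874.3492     3,427.9648
Price P = Σ PV = 874.3492.
Macaulay duration = Σ(t·PV) / P = 3,427.9648 / 874.3492 = 3.92059 half-year periods.
In years: 3.92059 / 2 = 1.96030 years.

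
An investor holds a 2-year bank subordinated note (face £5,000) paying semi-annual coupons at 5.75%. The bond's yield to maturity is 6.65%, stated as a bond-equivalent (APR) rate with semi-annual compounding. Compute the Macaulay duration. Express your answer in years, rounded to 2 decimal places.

1.92 years

Periodic yield y = 0.03325. Discount each cash flow and weight by its period:
  t   CF        PV=CF/(1+0.03325)^t    t·PV
  1       143.75       139.1241       139.1241
  2       143.75       134.6471       269.2942
  3       143.75       130.3142       390.9425
  4     5,143.75     4,512.9258    18,051.7034
  Σ                  4,917.0112    18,851.0642
Price P = Σ PV = 4,917.0112.
Macaulay duration = Σ(t·PV) / P = 18,851.0642 / 4,917.0112 = 3.83385 half-year periods.
In years: 3.83385 / 2 = 1.91692 years.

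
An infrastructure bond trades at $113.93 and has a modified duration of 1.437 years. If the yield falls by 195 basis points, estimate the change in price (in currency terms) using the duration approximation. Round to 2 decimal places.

+$3.19

Duration approximation: ΔP/P ≈ -D_mod · Δy = -1.437 × (-0.0195) = +0.0280215.
ΔP ≈ 113.93 × (+0.0280215) = +3.192489495.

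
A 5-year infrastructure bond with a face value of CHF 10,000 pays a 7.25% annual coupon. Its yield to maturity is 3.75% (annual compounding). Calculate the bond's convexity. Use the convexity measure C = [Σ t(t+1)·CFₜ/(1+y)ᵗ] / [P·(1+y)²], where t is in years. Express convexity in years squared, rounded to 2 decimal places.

23.56

With y = 0.0375:
  t   CF        PV=CF/(1+0.0375)^t    t·PV        t(t+1)·PV
  1       725.00       698.7952       698.7952       1,397.5904
  2       725.00       673.5375     1,347.0750       4,041.2251
  3       725.00       649.1928     1,947.5784       7,790.3135
  4       725.00       625.7280     2,502.9120      12,514.5599
  5    10,725.00     8,921.8881    44,609.4407     267,656.6442
  Σ                 11,569.1416    51,105.8013     293,400.3331
P = 11,569.1416.
Convexity = Σ t(t+1)·PV / [P·(1+y)²] = 293,400.3331 / (11,569.1416 × 1.076406) = 23.56043.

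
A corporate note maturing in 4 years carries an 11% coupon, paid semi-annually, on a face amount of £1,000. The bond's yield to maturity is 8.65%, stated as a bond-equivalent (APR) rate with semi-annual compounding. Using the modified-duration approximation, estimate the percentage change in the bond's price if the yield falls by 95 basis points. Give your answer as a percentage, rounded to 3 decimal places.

Periodic yield y = 0.04325. Modified duration first:
  t   CF        PV=CF/(1+0.04325)^t    t·PV
  1        55.00        52.7199        52.7199
  2        55.00        50.5343       101.0685
  3        55.00        48.4393       145.3178
  4        55.00        46.4311       185.7245
  5        55.00        44.5062       222.5311
  6        55.00        42.6611       255.9668
  7        55.00        40.8925       286.2477
  8     1,055.00       751.8744     6,014.9954
  Σ                  1,078.0588     7,264.5716
P = 1,078.0588; D_Mac = 6.73857 half-year periods = 3.36928 yrs; D_mod = 3.36928/(1+0.04325) = 3.22960 yrs.
ΔP/P ≈ -D_mod · Δy = -3.22960 × (-0.0095) = +0.030681 = +3.0681%.

+3.068%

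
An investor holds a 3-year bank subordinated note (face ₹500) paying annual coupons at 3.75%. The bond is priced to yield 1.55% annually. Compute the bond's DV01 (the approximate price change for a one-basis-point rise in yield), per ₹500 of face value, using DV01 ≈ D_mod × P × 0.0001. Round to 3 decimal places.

₹0.152

Periodic yield y = 0.0155.
  t   CF        PV=CF/(1+0.0155)^t    t·PV
  1        18.75        18.4638        18.4638
  2        18.75        18.1820        36.3640
  3       518.75       495.3570     1,486.0711
  Σ                    532.0028     1,540.8989
P = 532.0028; D_Mac = 2.89641 yrs; D_mod = 2.85220 yrs.
DV01 ≈ 2.85220 × 532.0028 × 0.0001 = 0.151738.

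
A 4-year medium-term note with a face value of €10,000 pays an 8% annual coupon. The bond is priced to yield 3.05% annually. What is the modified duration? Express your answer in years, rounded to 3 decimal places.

3.507 years

Periodic yield y = 0.0305. First find Macaulay duration:
  t   CF        PV=CF/(1+0.0305)^t    t·PV
  1       800.00       776.3222       776.3222
  2       800.00       753.3451     1,506.6903
  3       800.00       731.0482     2,193.1445
  4    10,800.00     9,577.0504    38,308.2014
  Σ                 11,837.7659    42,784.3584
P = 11,837.7659; Macaulay duration = 42,784.3584 / 11,837.7659 = 3.61423 years.
Modified duration = D_Mac / (1 + y) = 3.61423 / 1.0305 = 3.50725 years.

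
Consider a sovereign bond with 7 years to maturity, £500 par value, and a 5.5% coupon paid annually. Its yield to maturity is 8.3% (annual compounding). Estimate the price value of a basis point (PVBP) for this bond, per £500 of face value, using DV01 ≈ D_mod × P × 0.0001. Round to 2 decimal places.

Periodic yield y = 0.083.
  t   CF        PV=CF/(1+0.083)^t    t·PV
  1        27.50        25.3924        25.3924
  2        27.50        23.4464        46.8928
  3        27.50        21.6495        64.9484
  4        27.50        19.9903        79.9611
  5        27.50        18.4582        92.2912
  6        27.50        17.0436       102.2617
  7       527.50       301.8723     2,113.1061
  Σ                    427.8527     2,524.8538
P = 427.8527; D_Mac = 5.90122 yrs; D_mod = 5.44896 yrs.
DV01 ≈ 5.44896 × 427.8527 × 0.0001 = 0.233135.

£0.23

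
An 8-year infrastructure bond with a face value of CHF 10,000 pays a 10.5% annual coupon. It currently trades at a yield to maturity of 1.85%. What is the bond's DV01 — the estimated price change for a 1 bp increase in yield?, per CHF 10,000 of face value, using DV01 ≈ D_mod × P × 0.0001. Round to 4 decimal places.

CHF 10.1307

Periodic yield y = 0.0185.
  t   CF        PV=CF/(1+0.0185)^t    t·PV
  1     1,050.00     1,030.9278     1,030.9278
  2     1,050.00     1,012.2021     2,024.4042
  3     1,050.00       993.8165     2,981.4495
  4     1,050.00       975.7648     3,903.0594
  5     1,050.00       958.0411     4,790.2054
  6     1,050.00       940.6393     5,643.8355
  7     1,050.00       923.5535     6,464.8746
  8    11,050.00     9,542.7602    76,342.0817
  Σ                 16,377.7053   103,180.8381
P = 16,377.7053; D_Mac = 6.30008 yrs; D_mod = 6.18564 yrs.
DV01 ≈ 6.18564 × 16,377.7053 × 0.0001 = 10.130666.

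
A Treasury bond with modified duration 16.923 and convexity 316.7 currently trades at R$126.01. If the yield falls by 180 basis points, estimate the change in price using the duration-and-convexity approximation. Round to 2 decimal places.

Duration effect: -D_mod·Δy = -16.923 × (-0.018) = +0.304614
Convexity effect: ½·C·(Δy)² = 0.5 × 316.7 × (-0.018)² = +0.0513054
ΔP/P ≈ +0.304614 + 0.0513054 = +0.3559194
ΔP ≈ 126.01 × (+0.3559194) = +44.849403594.

+R$44.85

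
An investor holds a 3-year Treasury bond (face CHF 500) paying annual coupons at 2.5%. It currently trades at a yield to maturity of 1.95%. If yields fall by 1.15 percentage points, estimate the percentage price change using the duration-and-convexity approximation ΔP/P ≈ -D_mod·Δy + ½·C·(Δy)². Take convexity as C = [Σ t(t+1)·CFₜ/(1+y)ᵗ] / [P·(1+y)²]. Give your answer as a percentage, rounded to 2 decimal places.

With y = 0.0195:
  t   CF        PV=CF/(1+0.0195)^t    t·PV        t(t+1)·PV
  1        12.50        12.2609        12.2609          24.5218
  2        12.50        12.0264        24.0528          72.1584
  3       512.50       483.6511     1,450.9533       5,803.8132
  Σ                    507.9384     1,487.2670       5,900.4934
P = 507.9384; D_Mac = 2.92805 yrs; D_mod = 2.87204 yrs; C = 11.17642.
Duration effect: -2.87204 × (-0.0115) = +0.033028
Convexity effect: 0.5 × 11.17642 × (-0.0115)² = +0.0007390
ΔP/P ≈ +0.033028 + 0.0007390 = +0.033768 = +3.3768%.

+3.38%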